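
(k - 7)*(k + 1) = k^2 - 6*k - 7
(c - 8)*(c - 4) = c^2 - 12*c + 32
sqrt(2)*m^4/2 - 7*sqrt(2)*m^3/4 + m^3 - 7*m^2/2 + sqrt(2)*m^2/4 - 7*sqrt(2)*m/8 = m*(m - 7/2)*(m + sqrt(2)/2)*(sqrt(2)*m/2 + 1/2)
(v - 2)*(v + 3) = v^2 + v - 6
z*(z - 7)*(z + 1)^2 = z^4 - 5*z^3 - 13*z^2 - 7*z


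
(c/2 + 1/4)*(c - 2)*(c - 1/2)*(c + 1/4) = c^4/2 - 7*c^3/8 - 3*c^2/8 + 7*c/32 + 1/16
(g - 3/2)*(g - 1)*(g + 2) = g^3 - g^2/2 - 7*g/2 + 3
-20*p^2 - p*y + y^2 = (-5*p + y)*(4*p + y)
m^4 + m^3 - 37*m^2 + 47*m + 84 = (m - 4)*(m - 3)*(m + 1)*(m + 7)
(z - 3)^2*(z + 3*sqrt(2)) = z^3 - 6*z^2 + 3*sqrt(2)*z^2 - 18*sqrt(2)*z + 9*z + 27*sqrt(2)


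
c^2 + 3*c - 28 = (c - 4)*(c + 7)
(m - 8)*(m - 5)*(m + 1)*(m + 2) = m^4 - 10*m^3 + 3*m^2 + 94*m + 80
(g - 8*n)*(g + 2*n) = g^2 - 6*g*n - 16*n^2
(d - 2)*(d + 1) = d^2 - d - 2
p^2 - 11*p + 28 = (p - 7)*(p - 4)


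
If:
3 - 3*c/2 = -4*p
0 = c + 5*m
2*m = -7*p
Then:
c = 210/89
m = -42/89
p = 12/89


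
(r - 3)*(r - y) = r^2 - r*y - 3*r + 3*y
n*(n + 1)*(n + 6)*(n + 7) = n^4 + 14*n^3 + 55*n^2 + 42*n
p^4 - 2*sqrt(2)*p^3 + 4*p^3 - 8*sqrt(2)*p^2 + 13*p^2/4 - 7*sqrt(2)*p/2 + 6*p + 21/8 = (p + 1/2)*(p + 7/2)*(p - 3*sqrt(2)/2)*(p - sqrt(2)/2)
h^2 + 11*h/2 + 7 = (h + 2)*(h + 7/2)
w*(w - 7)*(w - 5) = w^3 - 12*w^2 + 35*w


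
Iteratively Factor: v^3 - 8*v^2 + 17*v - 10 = (v - 5)*(v^2 - 3*v + 2) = (v - 5)*(v - 1)*(v - 2)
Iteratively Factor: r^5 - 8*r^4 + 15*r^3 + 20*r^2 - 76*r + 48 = (r - 4)*(r^4 - 4*r^3 - r^2 + 16*r - 12) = (r - 4)*(r - 3)*(r^3 - r^2 - 4*r + 4) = (r - 4)*(r - 3)*(r + 2)*(r^2 - 3*r + 2) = (r - 4)*(r - 3)*(r - 1)*(r + 2)*(r - 2)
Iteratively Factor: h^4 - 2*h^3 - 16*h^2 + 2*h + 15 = (h + 1)*(h^3 - 3*h^2 - 13*h + 15) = (h - 1)*(h + 1)*(h^2 - 2*h - 15) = (h - 1)*(h + 1)*(h + 3)*(h - 5)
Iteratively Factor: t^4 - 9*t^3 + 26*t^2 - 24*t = (t - 2)*(t^3 - 7*t^2 + 12*t) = (t - 4)*(t - 2)*(t^2 - 3*t) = t*(t - 4)*(t - 2)*(t - 3)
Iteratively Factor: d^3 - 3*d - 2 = (d - 2)*(d^2 + 2*d + 1) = (d - 2)*(d + 1)*(d + 1)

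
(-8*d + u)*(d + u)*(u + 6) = -8*d^2*u - 48*d^2 - 7*d*u^2 - 42*d*u + u^3 + 6*u^2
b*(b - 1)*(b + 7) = b^3 + 6*b^2 - 7*b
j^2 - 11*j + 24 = (j - 8)*(j - 3)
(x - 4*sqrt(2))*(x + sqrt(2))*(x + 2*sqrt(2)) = x^3 - sqrt(2)*x^2 - 20*x - 16*sqrt(2)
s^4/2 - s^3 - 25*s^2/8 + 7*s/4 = s*(s/2 + 1)*(s - 7/2)*(s - 1/2)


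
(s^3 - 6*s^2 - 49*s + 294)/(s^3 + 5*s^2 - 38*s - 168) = (s - 7)/(s + 4)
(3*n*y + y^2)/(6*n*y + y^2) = (3*n + y)/(6*n + y)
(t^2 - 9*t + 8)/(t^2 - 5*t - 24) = (t - 1)/(t + 3)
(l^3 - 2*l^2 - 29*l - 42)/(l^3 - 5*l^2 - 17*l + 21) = (l + 2)/(l - 1)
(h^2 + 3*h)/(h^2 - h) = (h + 3)/(h - 1)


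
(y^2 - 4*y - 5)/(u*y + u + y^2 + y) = (y - 5)/(u + y)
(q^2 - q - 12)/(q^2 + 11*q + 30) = (q^2 - q - 12)/(q^2 + 11*q + 30)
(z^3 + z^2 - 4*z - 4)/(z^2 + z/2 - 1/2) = 2*(z^2 - 4)/(2*z - 1)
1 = 1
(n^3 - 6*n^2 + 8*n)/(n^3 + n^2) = (n^2 - 6*n + 8)/(n*(n + 1))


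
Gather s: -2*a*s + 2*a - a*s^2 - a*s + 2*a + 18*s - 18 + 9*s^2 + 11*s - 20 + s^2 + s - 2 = 4*a + s^2*(10 - a) + s*(30 - 3*a) - 40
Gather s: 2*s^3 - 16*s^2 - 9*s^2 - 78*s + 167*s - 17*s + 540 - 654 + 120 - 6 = 2*s^3 - 25*s^2 + 72*s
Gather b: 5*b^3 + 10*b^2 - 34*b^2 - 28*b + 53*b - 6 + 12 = 5*b^3 - 24*b^2 + 25*b + 6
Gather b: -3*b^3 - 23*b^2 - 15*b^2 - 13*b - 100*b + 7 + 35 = -3*b^3 - 38*b^2 - 113*b + 42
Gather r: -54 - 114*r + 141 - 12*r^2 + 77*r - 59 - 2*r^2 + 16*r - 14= -14*r^2 - 21*r + 14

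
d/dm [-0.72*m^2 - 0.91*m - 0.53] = -1.44*m - 0.91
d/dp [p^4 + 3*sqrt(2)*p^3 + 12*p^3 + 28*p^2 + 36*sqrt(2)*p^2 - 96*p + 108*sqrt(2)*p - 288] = 4*p^3 + 9*sqrt(2)*p^2 + 36*p^2 + 56*p + 72*sqrt(2)*p - 96 + 108*sqrt(2)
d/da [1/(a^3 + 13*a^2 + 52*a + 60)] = (-3*a^2 - 26*a - 52)/(a^3 + 13*a^2 + 52*a + 60)^2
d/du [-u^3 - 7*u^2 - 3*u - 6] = -3*u^2 - 14*u - 3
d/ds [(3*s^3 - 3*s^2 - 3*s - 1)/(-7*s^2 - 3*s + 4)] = (-21*s^4 - 18*s^3 + 24*s^2 - 38*s - 15)/(49*s^4 + 42*s^3 - 47*s^2 - 24*s + 16)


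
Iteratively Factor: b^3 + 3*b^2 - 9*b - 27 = (b + 3)*(b^2 - 9) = (b - 3)*(b + 3)*(b + 3)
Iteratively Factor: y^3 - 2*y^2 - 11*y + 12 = (y - 1)*(y^2 - y - 12) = (y - 4)*(y - 1)*(y + 3)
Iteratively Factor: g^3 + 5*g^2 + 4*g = (g + 4)*(g^2 + g) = (g + 1)*(g + 4)*(g)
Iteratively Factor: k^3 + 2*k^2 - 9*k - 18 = (k - 3)*(k^2 + 5*k + 6) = (k - 3)*(k + 2)*(k + 3)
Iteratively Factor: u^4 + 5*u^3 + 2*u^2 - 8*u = (u + 2)*(u^3 + 3*u^2 - 4*u) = (u + 2)*(u + 4)*(u^2 - u) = (u - 1)*(u + 2)*(u + 4)*(u)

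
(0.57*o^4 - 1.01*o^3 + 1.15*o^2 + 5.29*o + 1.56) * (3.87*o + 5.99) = 2.2059*o^5 - 0.4944*o^4 - 1.5994*o^3 + 27.3608*o^2 + 37.7243*o + 9.3444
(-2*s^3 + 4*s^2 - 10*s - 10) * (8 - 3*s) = 6*s^4 - 28*s^3 + 62*s^2 - 50*s - 80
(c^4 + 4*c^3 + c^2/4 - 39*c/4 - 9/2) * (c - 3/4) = c^5 + 13*c^4/4 - 11*c^3/4 - 159*c^2/16 + 45*c/16 + 27/8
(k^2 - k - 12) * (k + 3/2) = k^3 + k^2/2 - 27*k/2 - 18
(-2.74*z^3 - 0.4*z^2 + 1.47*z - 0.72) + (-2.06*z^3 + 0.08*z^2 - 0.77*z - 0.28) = -4.8*z^3 - 0.32*z^2 + 0.7*z - 1.0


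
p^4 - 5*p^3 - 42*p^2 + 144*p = p*(p - 8)*(p - 3)*(p + 6)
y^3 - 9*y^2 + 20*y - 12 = (y - 6)*(y - 2)*(y - 1)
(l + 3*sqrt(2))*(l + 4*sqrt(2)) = l^2 + 7*sqrt(2)*l + 24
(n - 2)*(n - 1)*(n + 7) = n^3 + 4*n^2 - 19*n + 14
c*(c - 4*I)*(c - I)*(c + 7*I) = c^4 + 2*I*c^3 + 31*c^2 - 28*I*c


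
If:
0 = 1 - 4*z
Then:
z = 1/4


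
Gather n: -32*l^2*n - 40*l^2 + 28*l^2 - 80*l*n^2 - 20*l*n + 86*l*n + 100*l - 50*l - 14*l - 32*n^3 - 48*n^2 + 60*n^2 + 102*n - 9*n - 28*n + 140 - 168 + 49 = -12*l^2 + 36*l - 32*n^3 + n^2*(12 - 80*l) + n*(-32*l^2 + 66*l + 65) + 21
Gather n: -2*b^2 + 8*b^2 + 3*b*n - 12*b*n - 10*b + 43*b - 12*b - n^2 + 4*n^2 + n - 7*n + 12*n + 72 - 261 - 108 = 6*b^2 + 21*b + 3*n^2 + n*(6 - 9*b) - 297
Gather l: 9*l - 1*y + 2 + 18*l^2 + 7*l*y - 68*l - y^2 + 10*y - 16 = 18*l^2 + l*(7*y - 59) - y^2 + 9*y - 14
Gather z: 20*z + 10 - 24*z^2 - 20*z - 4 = 6 - 24*z^2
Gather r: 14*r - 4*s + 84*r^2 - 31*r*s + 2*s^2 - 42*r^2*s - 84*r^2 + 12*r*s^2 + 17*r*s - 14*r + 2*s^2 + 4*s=-42*r^2*s + r*(12*s^2 - 14*s) + 4*s^2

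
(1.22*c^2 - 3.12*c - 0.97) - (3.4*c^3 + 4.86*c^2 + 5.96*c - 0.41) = -3.4*c^3 - 3.64*c^2 - 9.08*c - 0.56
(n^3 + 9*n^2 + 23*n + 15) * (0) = 0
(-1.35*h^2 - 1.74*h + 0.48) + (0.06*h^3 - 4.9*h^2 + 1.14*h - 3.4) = 0.06*h^3 - 6.25*h^2 - 0.6*h - 2.92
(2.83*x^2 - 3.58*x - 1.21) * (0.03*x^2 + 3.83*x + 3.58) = 0.0849*x^4 + 10.7315*x^3 - 3.6163*x^2 - 17.4507*x - 4.3318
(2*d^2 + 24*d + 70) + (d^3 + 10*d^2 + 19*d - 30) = d^3 + 12*d^2 + 43*d + 40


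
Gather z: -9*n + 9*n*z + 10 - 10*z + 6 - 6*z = -9*n + z*(9*n - 16) + 16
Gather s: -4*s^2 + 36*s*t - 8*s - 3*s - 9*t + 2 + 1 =-4*s^2 + s*(36*t - 11) - 9*t + 3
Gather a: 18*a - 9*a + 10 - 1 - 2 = 9*a + 7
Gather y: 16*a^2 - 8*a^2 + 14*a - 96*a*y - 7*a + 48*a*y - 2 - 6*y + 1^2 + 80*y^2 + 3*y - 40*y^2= 8*a^2 + 7*a + 40*y^2 + y*(-48*a - 3) - 1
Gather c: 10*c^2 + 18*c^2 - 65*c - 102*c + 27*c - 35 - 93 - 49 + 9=28*c^2 - 140*c - 168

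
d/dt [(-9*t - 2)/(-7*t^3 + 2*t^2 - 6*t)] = 2*(-63*t^3 - 12*t^2 + 4*t - 6)/(t^2*(49*t^4 - 28*t^3 + 88*t^2 - 24*t + 36))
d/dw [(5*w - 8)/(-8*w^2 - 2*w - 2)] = (20*w^2 - 64*w - 13)/(2*(16*w^4 + 8*w^3 + 9*w^2 + 2*w + 1))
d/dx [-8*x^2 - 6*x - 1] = -16*x - 6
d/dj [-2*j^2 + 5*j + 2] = 5 - 4*j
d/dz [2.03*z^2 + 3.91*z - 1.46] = 4.06*z + 3.91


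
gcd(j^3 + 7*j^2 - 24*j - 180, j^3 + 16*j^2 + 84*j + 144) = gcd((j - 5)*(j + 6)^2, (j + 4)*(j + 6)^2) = j^2 + 12*j + 36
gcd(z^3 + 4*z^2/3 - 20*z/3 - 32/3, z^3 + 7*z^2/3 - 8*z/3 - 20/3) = z^2 + 4*z + 4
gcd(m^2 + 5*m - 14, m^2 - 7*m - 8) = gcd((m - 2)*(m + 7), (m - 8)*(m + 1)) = 1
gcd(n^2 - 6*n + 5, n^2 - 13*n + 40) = n - 5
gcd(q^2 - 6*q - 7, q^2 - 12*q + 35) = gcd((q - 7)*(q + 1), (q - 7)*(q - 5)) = q - 7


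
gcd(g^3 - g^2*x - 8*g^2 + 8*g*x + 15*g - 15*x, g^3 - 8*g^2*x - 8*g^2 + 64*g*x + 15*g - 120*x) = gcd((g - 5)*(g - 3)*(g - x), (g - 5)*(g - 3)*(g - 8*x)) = g^2 - 8*g + 15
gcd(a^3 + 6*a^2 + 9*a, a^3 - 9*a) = a^2 + 3*a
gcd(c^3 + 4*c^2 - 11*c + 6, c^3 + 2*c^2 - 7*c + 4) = c^2 - 2*c + 1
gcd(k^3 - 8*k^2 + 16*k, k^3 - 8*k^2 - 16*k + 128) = k - 4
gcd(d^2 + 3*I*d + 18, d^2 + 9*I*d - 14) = 1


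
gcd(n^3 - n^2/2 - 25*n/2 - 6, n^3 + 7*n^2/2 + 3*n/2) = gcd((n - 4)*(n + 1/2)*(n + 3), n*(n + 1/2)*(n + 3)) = n^2 + 7*n/2 + 3/2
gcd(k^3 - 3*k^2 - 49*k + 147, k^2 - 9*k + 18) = k - 3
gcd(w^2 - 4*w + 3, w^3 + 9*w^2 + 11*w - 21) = w - 1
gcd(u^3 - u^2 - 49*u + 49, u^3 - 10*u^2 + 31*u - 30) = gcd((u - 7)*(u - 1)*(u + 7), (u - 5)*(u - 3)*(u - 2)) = 1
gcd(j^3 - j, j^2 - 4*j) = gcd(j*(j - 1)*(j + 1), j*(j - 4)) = j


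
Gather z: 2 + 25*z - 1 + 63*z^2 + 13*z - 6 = 63*z^2 + 38*z - 5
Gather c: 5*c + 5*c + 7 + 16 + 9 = 10*c + 32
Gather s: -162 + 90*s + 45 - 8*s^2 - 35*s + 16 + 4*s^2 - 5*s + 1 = -4*s^2 + 50*s - 100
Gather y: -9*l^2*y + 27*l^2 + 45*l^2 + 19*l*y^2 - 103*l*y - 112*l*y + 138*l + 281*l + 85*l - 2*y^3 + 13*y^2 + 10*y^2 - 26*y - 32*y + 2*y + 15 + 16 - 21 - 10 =72*l^2 + 504*l - 2*y^3 + y^2*(19*l + 23) + y*(-9*l^2 - 215*l - 56)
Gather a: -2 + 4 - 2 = 0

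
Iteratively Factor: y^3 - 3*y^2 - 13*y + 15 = (y + 3)*(y^2 - 6*y + 5) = (y - 5)*(y + 3)*(y - 1)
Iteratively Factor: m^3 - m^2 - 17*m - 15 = (m + 1)*(m^2 - 2*m - 15) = (m + 1)*(m + 3)*(m - 5)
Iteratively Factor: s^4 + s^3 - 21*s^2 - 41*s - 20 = (s + 4)*(s^3 - 3*s^2 - 9*s - 5) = (s - 5)*(s + 4)*(s^2 + 2*s + 1) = (s - 5)*(s + 1)*(s + 4)*(s + 1)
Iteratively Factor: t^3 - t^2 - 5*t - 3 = (t - 3)*(t^2 + 2*t + 1) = (t - 3)*(t + 1)*(t + 1)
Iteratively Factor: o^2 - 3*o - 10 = (o + 2)*(o - 5)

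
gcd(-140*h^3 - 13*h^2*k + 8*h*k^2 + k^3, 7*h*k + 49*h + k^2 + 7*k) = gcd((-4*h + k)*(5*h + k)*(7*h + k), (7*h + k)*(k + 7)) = 7*h + k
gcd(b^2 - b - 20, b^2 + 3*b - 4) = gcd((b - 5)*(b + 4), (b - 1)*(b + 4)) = b + 4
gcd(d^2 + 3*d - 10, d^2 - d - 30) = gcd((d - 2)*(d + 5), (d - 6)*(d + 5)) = d + 5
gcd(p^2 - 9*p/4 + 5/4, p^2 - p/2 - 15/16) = p - 5/4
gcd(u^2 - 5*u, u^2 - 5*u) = u^2 - 5*u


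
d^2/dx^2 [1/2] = 0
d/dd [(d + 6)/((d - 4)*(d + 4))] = (-d^2 - 12*d - 16)/(d^4 - 32*d^2 + 256)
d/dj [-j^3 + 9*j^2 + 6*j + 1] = -3*j^2 + 18*j + 6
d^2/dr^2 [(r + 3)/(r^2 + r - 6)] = 2/(r^3 - 6*r^2 + 12*r - 8)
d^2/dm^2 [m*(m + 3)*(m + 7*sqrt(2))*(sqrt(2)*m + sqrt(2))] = 12*sqrt(2)*m^2 + 24*sqrt(2)*m + 84*m + 6*sqrt(2) + 112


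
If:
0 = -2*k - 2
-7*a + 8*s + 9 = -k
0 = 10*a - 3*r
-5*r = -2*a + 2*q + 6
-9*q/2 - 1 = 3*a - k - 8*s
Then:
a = -7/74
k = -1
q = -256/111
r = -35/111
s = -641/592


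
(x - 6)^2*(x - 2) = x^3 - 14*x^2 + 60*x - 72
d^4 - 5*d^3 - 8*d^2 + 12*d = d*(d - 6)*(d - 1)*(d + 2)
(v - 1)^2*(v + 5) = v^3 + 3*v^2 - 9*v + 5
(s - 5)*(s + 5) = s^2 - 25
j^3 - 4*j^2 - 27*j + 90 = (j - 6)*(j - 3)*(j + 5)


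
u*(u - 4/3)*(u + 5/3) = u^3 + u^2/3 - 20*u/9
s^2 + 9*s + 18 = (s + 3)*(s + 6)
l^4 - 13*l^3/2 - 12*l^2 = l^2*(l - 8)*(l + 3/2)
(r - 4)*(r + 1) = r^2 - 3*r - 4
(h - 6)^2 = h^2 - 12*h + 36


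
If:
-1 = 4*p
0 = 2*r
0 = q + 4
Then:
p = -1/4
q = -4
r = 0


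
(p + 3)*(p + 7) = p^2 + 10*p + 21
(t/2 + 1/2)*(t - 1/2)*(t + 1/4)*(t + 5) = t^4/2 + 23*t^3/8 + 27*t^2/16 - t - 5/16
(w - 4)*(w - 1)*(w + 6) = w^3 + w^2 - 26*w + 24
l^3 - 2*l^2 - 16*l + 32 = (l - 4)*(l - 2)*(l + 4)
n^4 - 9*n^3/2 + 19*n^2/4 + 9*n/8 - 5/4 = (n - 5/2)*(n - 2)*(n - 1/2)*(n + 1/2)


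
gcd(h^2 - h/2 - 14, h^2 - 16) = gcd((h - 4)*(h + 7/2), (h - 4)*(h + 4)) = h - 4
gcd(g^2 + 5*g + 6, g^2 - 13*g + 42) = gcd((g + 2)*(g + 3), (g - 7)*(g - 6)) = 1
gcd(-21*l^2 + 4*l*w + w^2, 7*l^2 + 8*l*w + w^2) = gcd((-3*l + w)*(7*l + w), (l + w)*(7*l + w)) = 7*l + w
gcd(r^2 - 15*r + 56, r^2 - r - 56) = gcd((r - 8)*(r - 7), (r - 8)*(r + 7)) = r - 8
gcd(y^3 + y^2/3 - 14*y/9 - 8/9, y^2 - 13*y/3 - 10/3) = y + 2/3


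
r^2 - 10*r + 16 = (r - 8)*(r - 2)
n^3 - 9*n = n*(n - 3)*(n + 3)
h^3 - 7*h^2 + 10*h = h*(h - 5)*(h - 2)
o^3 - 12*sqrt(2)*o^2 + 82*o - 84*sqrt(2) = (o - 7*sqrt(2))*(o - 3*sqrt(2))*(o - 2*sqrt(2))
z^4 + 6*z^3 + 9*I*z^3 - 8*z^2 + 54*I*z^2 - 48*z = z*(z + 6)*(z + I)*(z + 8*I)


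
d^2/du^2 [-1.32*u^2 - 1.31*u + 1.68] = -2.64000000000000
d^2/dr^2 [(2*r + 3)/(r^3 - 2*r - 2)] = 2*(-(2*r + 3)*(3*r^2 - 2)^2 + (-6*r^2 - 3*r*(2*r + 3) + 4)*(-r^3 + 2*r + 2))/(-r^3 + 2*r + 2)^3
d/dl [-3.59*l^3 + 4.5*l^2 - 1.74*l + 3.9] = -10.77*l^2 + 9.0*l - 1.74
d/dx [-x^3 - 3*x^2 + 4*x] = -3*x^2 - 6*x + 4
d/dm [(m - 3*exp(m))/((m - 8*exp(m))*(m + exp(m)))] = ((1 - 3*exp(m))*(m - 8*exp(m))*(m + exp(m)) - (m - 8*exp(m))*(m - 3*exp(m))*(exp(m) + 1) + (m - 3*exp(m))*(m + exp(m))*(8*exp(m) - 1))/((m - 8*exp(m))^2*(m + exp(m))^2)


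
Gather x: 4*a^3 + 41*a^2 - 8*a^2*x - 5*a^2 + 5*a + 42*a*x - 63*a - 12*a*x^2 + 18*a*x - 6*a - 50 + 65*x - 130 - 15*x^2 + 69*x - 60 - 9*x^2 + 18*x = 4*a^3 + 36*a^2 - 64*a + x^2*(-12*a - 24) + x*(-8*a^2 + 60*a + 152) - 240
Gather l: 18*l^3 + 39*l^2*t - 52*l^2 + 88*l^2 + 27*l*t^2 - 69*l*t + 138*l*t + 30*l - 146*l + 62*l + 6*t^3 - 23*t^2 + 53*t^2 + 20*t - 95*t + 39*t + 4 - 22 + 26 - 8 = 18*l^3 + l^2*(39*t + 36) + l*(27*t^2 + 69*t - 54) + 6*t^3 + 30*t^2 - 36*t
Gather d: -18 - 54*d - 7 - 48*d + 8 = -102*d - 17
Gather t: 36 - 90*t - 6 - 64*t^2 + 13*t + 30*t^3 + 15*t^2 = 30*t^3 - 49*t^2 - 77*t + 30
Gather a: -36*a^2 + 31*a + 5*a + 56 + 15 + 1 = -36*a^2 + 36*a + 72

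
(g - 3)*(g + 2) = g^2 - g - 6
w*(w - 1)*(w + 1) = w^3 - w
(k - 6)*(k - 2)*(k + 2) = k^3 - 6*k^2 - 4*k + 24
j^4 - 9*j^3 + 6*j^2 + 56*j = j*(j - 7)*(j - 4)*(j + 2)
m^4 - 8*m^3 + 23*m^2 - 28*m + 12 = (m - 3)*(m - 2)^2*(m - 1)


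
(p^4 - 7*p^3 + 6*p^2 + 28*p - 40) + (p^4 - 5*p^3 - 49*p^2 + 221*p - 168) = 2*p^4 - 12*p^3 - 43*p^2 + 249*p - 208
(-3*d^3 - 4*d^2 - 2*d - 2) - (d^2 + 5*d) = -3*d^3 - 5*d^2 - 7*d - 2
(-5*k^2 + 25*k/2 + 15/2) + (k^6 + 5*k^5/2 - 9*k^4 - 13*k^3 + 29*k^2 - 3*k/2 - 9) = k^6 + 5*k^5/2 - 9*k^4 - 13*k^3 + 24*k^2 + 11*k - 3/2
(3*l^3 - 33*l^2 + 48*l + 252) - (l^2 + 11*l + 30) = 3*l^3 - 34*l^2 + 37*l + 222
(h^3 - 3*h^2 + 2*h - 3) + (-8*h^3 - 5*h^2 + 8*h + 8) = -7*h^3 - 8*h^2 + 10*h + 5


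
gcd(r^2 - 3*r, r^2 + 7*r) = r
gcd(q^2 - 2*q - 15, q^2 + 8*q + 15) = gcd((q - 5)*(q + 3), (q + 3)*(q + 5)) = q + 3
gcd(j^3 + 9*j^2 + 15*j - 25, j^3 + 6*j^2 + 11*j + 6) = 1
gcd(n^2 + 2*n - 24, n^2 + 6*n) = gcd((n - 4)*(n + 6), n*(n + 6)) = n + 6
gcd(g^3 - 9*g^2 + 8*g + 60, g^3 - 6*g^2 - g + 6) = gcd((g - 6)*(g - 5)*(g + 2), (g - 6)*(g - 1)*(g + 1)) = g - 6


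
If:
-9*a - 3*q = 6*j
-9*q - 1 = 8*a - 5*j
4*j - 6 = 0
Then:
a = -67/38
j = 3/2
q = 87/38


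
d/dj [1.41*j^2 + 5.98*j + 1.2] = 2.82*j + 5.98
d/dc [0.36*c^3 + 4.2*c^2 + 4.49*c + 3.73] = 1.08*c^2 + 8.4*c + 4.49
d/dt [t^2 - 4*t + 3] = 2*t - 4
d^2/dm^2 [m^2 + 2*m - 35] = 2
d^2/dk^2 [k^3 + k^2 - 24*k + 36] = 6*k + 2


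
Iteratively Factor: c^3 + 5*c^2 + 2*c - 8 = (c + 4)*(c^2 + c - 2) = (c + 2)*(c + 4)*(c - 1)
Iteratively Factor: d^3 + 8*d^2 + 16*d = (d + 4)*(d^2 + 4*d) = (d + 4)^2*(d)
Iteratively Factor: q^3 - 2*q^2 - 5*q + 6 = (q + 2)*(q^2 - 4*q + 3) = (q - 3)*(q + 2)*(q - 1)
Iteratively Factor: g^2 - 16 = (g - 4)*(g + 4)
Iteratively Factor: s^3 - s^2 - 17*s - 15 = (s + 1)*(s^2 - 2*s - 15) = (s + 1)*(s + 3)*(s - 5)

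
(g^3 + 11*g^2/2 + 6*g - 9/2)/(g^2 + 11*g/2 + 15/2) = (2*g^2 + 5*g - 3)/(2*g + 5)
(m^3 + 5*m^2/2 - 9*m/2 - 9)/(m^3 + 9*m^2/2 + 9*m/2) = (m - 2)/m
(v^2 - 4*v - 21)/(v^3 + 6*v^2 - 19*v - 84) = (v - 7)/(v^2 + 3*v - 28)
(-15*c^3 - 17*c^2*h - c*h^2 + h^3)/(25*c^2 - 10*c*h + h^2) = (-3*c^2 - 4*c*h - h^2)/(5*c - h)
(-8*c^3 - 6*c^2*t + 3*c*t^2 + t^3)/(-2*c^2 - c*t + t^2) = 4*c + t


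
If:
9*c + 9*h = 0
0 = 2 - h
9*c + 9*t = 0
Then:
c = -2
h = 2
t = 2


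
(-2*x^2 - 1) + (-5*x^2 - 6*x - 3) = -7*x^2 - 6*x - 4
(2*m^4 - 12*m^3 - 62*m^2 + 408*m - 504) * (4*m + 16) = 8*m^5 - 16*m^4 - 440*m^3 + 640*m^2 + 4512*m - 8064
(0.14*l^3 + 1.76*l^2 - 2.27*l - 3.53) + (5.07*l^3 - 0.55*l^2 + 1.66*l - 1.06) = 5.21*l^3 + 1.21*l^2 - 0.61*l - 4.59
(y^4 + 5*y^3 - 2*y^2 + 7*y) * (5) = 5*y^4 + 25*y^3 - 10*y^2 + 35*y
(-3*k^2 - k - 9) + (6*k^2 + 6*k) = 3*k^2 + 5*k - 9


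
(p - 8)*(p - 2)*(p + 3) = p^3 - 7*p^2 - 14*p + 48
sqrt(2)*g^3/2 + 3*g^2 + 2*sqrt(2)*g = g*(g + 2*sqrt(2))*(sqrt(2)*g/2 + 1)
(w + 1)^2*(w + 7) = w^3 + 9*w^2 + 15*w + 7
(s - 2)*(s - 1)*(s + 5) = s^3 + 2*s^2 - 13*s + 10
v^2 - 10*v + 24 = (v - 6)*(v - 4)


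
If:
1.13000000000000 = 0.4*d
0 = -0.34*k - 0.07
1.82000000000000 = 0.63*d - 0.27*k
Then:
No Solution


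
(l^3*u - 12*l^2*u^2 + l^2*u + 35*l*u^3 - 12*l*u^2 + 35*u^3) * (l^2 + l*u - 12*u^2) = l^5*u - 11*l^4*u^2 + l^4*u + 11*l^3*u^3 - 11*l^3*u^2 + 179*l^2*u^4 + 11*l^2*u^3 - 420*l*u^5 + 179*l*u^4 - 420*u^5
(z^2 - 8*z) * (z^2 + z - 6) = z^4 - 7*z^3 - 14*z^2 + 48*z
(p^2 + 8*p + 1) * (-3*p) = -3*p^3 - 24*p^2 - 3*p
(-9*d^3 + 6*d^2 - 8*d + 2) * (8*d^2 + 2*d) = -72*d^5 + 30*d^4 - 52*d^3 + 4*d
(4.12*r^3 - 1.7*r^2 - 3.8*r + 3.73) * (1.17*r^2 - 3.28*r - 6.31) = 4.8204*r^5 - 15.5026*r^4 - 24.8672*r^3 + 27.5551*r^2 + 11.7436*r - 23.5363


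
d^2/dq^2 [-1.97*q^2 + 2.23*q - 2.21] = -3.94000000000000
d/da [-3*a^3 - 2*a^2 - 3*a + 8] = -9*a^2 - 4*a - 3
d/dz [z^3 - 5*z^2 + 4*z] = 3*z^2 - 10*z + 4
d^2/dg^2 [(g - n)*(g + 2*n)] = 2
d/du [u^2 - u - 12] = 2*u - 1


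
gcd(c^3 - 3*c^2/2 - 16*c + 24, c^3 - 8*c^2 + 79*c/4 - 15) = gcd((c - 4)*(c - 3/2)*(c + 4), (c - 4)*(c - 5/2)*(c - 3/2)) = c^2 - 11*c/2 + 6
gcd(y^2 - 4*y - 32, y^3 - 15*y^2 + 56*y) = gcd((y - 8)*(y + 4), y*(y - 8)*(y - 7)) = y - 8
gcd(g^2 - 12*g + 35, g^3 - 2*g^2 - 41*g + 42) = g - 7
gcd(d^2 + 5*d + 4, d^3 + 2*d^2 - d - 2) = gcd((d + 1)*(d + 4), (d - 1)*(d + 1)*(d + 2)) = d + 1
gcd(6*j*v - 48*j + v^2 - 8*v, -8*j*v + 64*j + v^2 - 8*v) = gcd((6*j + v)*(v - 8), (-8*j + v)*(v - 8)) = v - 8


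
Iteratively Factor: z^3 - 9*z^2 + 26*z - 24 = (z - 2)*(z^2 - 7*z + 12) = (z - 3)*(z - 2)*(z - 4)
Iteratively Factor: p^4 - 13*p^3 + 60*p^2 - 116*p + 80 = (p - 2)*(p^3 - 11*p^2 + 38*p - 40) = (p - 2)^2*(p^2 - 9*p + 20) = (p - 4)*(p - 2)^2*(p - 5)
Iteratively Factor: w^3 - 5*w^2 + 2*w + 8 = (w + 1)*(w^2 - 6*w + 8) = (w - 4)*(w + 1)*(w - 2)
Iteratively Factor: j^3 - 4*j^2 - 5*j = (j - 5)*(j^2 + j) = (j - 5)*(j + 1)*(j)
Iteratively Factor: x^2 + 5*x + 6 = (x + 2)*(x + 3)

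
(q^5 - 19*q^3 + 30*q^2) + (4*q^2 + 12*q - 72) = q^5 - 19*q^3 + 34*q^2 + 12*q - 72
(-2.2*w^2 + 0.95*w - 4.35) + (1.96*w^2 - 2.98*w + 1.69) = -0.24*w^2 - 2.03*w - 2.66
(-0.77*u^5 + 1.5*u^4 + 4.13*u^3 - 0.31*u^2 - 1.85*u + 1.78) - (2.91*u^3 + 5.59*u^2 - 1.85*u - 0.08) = -0.77*u^5 + 1.5*u^4 + 1.22*u^3 - 5.9*u^2 + 1.86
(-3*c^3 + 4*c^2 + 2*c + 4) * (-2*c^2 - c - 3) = 6*c^5 - 5*c^4 + c^3 - 22*c^2 - 10*c - 12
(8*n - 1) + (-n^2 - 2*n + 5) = -n^2 + 6*n + 4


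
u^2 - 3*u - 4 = (u - 4)*(u + 1)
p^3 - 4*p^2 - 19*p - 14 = (p - 7)*(p + 1)*(p + 2)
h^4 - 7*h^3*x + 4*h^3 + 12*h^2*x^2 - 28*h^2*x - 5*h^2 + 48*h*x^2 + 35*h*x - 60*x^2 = (h - 1)*(h + 5)*(h - 4*x)*(h - 3*x)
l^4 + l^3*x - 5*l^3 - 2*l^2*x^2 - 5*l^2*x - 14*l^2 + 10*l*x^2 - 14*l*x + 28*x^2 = (l - 7)*(l + 2)*(l - x)*(l + 2*x)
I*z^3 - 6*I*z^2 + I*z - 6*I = (z - 6)*(z + I)*(I*z + 1)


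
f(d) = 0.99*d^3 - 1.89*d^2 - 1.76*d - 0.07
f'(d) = 2.97*d^2 - 3.78*d - 1.76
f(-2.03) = -12.57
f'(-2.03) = 18.15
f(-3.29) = -49.99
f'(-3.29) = 42.82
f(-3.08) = -41.50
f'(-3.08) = 38.06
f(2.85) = 2.48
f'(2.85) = 11.59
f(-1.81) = -8.95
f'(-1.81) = 14.81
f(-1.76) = -8.22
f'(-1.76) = 14.09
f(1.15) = -3.09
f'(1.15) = -2.18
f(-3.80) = -75.00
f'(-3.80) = 55.49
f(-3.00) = -38.53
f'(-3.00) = 36.31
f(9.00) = 552.71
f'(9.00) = 204.79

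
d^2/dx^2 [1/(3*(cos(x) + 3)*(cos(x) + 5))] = 2*(-2*sin(x)^4 + 3*sin(x)^2 + 75*cos(x) - 3*cos(3*x) + 48)/(3*(cos(x) + 3)^3*(cos(x) + 5)^3)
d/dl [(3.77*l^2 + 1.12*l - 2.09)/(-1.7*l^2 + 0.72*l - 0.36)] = (4.6184*l^2 - 9.8204*l + 1.1016)/(2.89*l^4 - 2.448*l^3 + 1.7424*l^2 - 0.5184*l + 0.1296)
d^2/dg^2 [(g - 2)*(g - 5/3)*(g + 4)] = 6*g + 2/3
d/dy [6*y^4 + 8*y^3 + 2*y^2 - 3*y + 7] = 24*y^3 + 24*y^2 + 4*y - 3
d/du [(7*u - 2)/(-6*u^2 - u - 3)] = (-42*u^2 - 7*u + (7*u - 2)*(12*u + 1) - 21)/(6*u^2 + u + 3)^2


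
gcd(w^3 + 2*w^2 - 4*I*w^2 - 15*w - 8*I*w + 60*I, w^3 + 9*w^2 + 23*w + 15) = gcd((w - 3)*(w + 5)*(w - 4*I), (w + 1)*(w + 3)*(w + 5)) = w + 5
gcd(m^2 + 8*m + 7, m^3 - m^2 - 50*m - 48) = m + 1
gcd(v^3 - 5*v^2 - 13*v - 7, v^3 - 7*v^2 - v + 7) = v^2 - 6*v - 7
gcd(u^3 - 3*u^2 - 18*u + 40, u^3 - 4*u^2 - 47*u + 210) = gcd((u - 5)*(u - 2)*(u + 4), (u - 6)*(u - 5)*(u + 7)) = u - 5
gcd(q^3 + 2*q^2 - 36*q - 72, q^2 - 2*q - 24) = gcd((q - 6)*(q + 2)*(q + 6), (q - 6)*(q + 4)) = q - 6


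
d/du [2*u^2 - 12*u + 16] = 4*u - 12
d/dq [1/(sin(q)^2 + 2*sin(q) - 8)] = -2*(sin(q) + 1)*cos(q)/(sin(q)^2 + 2*sin(q) - 8)^2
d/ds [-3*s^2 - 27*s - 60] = -6*s - 27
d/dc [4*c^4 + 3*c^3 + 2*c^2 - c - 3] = 16*c^3 + 9*c^2 + 4*c - 1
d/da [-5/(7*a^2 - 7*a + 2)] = 35*(2*a - 1)/(7*a^2 - 7*a + 2)^2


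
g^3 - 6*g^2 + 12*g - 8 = (g - 2)^3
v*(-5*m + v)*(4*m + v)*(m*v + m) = -20*m^3*v^2 - 20*m^3*v - m^2*v^3 - m^2*v^2 + m*v^4 + m*v^3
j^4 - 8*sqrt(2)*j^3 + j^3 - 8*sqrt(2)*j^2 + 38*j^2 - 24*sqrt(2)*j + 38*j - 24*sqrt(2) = (j + 1)*(j - 4*sqrt(2))*(j - 3*sqrt(2))*(j - sqrt(2))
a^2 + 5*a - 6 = (a - 1)*(a + 6)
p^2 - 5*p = p*(p - 5)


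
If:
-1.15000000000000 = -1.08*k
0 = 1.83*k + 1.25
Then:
No Solution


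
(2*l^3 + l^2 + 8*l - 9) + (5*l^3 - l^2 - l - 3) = 7*l^3 + 7*l - 12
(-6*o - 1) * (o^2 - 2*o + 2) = -6*o^3 + 11*o^2 - 10*o - 2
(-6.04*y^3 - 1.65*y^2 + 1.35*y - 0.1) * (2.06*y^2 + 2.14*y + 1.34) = -12.4424*y^5 - 16.3246*y^4 - 8.8436*y^3 + 0.472*y^2 + 1.595*y - 0.134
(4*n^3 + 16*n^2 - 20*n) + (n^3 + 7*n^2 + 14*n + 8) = 5*n^3 + 23*n^2 - 6*n + 8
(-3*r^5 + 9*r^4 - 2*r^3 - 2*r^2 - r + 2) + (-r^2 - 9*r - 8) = -3*r^5 + 9*r^4 - 2*r^3 - 3*r^2 - 10*r - 6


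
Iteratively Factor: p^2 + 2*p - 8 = (p + 4)*(p - 2)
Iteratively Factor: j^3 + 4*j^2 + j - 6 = (j + 3)*(j^2 + j - 2) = (j + 2)*(j + 3)*(j - 1)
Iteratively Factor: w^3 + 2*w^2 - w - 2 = (w - 1)*(w^2 + 3*w + 2) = (w - 1)*(w + 1)*(w + 2)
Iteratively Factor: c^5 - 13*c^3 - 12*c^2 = (c + 1)*(c^4 - c^3 - 12*c^2) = c*(c + 1)*(c^3 - c^2 - 12*c) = c*(c - 4)*(c + 1)*(c^2 + 3*c) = c*(c - 4)*(c + 1)*(c + 3)*(c)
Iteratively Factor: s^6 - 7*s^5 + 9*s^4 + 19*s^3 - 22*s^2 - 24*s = (s + 1)*(s^5 - 8*s^4 + 17*s^3 + 2*s^2 - 24*s) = (s + 1)^2*(s^4 - 9*s^3 + 26*s^2 - 24*s) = (s - 2)*(s + 1)^2*(s^3 - 7*s^2 + 12*s) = (s - 4)*(s - 2)*(s + 1)^2*(s^2 - 3*s) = (s - 4)*(s - 3)*(s - 2)*(s + 1)^2*(s)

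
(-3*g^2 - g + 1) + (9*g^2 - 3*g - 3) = 6*g^2 - 4*g - 2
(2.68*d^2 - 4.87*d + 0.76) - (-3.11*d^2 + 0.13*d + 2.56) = 5.79*d^2 - 5.0*d - 1.8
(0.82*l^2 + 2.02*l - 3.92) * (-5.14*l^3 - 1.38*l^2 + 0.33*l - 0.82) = -4.2148*l^5 - 11.5144*l^4 + 17.6318*l^3 + 5.4038*l^2 - 2.95*l + 3.2144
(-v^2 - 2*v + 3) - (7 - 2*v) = -v^2 - 4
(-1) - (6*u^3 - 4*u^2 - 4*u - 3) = -6*u^3 + 4*u^2 + 4*u + 2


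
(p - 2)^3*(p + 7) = p^4 + p^3 - 30*p^2 + 76*p - 56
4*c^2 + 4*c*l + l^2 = (2*c + l)^2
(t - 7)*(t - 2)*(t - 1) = t^3 - 10*t^2 + 23*t - 14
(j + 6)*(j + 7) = j^2 + 13*j + 42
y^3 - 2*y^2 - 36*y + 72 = (y - 6)*(y - 2)*(y + 6)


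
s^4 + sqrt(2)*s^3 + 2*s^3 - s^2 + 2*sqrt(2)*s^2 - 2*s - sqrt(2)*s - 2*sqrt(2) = (s - 1)*(s + 1)*(s + 2)*(s + sqrt(2))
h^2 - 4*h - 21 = (h - 7)*(h + 3)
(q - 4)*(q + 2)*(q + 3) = q^3 + q^2 - 14*q - 24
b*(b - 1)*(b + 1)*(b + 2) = b^4 + 2*b^3 - b^2 - 2*b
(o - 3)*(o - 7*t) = o^2 - 7*o*t - 3*o + 21*t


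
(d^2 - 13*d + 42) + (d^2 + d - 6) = 2*d^2 - 12*d + 36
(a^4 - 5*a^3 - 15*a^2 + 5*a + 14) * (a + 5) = a^5 - 40*a^3 - 70*a^2 + 39*a + 70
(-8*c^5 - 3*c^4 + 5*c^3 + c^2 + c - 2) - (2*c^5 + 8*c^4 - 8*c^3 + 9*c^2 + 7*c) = -10*c^5 - 11*c^4 + 13*c^3 - 8*c^2 - 6*c - 2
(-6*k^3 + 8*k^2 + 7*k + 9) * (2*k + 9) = -12*k^4 - 38*k^3 + 86*k^2 + 81*k + 81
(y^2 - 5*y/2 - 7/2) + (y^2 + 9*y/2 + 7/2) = 2*y^2 + 2*y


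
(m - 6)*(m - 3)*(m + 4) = m^3 - 5*m^2 - 18*m + 72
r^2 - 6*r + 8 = (r - 4)*(r - 2)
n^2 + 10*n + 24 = (n + 4)*(n + 6)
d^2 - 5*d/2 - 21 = (d - 6)*(d + 7/2)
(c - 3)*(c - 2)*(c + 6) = c^3 + c^2 - 24*c + 36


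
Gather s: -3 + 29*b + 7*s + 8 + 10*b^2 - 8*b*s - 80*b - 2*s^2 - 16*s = 10*b^2 - 51*b - 2*s^2 + s*(-8*b - 9) + 5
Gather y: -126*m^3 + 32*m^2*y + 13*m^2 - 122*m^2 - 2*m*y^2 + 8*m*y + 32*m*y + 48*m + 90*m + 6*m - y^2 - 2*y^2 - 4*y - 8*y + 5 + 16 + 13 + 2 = -126*m^3 - 109*m^2 + 144*m + y^2*(-2*m - 3) + y*(32*m^2 + 40*m - 12) + 36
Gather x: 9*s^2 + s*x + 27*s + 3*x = 9*s^2 + 27*s + x*(s + 3)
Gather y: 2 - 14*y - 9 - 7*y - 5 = -21*y - 12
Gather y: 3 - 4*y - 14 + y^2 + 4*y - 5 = y^2 - 16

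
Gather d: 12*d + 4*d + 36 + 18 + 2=16*d + 56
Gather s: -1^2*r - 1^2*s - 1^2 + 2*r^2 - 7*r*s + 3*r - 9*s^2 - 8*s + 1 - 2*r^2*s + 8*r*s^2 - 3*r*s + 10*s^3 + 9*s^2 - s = 2*r^2 + 8*r*s^2 + 2*r + 10*s^3 + s*(-2*r^2 - 10*r - 10)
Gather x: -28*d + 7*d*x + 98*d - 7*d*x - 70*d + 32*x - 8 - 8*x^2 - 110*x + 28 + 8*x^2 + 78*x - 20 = 0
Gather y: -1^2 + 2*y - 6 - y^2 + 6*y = -y^2 + 8*y - 7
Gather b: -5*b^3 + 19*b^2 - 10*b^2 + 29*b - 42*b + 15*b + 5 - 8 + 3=-5*b^3 + 9*b^2 + 2*b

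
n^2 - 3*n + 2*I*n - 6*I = (n - 3)*(n + 2*I)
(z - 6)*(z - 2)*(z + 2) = z^3 - 6*z^2 - 4*z + 24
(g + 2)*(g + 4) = g^2 + 6*g + 8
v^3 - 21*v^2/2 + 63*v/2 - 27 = (v - 6)*(v - 3)*(v - 3/2)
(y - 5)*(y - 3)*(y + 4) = y^3 - 4*y^2 - 17*y + 60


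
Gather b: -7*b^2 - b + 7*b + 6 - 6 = -7*b^2 + 6*b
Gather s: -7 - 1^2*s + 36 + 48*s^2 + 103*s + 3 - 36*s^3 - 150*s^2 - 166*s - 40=-36*s^3 - 102*s^2 - 64*s - 8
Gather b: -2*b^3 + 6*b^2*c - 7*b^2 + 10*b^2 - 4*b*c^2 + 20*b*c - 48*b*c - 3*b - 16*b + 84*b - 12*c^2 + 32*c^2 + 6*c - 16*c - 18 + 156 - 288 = -2*b^3 + b^2*(6*c + 3) + b*(-4*c^2 - 28*c + 65) + 20*c^2 - 10*c - 150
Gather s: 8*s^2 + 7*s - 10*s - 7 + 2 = 8*s^2 - 3*s - 5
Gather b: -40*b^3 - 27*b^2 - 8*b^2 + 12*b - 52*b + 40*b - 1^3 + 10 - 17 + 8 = -40*b^3 - 35*b^2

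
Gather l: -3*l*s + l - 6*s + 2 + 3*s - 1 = l*(1 - 3*s) - 3*s + 1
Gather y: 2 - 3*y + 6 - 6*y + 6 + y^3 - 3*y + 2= y^3 - 12*y + 16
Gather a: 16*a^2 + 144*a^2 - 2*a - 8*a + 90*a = 160*a^2 + 80*a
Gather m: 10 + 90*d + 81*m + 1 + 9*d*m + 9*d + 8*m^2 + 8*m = 99*d + 8*m^2 + m*(9*d + 89) + 11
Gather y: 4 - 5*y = 4 - 5*y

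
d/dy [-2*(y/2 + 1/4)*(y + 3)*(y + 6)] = -3*y^2 - 19*y - 45/2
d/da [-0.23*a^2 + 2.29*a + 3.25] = 2.29 - 0.46*a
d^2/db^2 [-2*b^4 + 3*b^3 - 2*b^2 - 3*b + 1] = -24*b^2 + 18*b - 4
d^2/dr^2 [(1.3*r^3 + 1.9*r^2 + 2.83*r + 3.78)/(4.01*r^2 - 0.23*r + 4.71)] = (2.8421709430404e-14*r^5 + 5.6843418860808e-14*r^4 + 45.549186*r^3 + 140.933988*r^2 - 168.584742*r - 51.955494)/(64.481201*r^6 - 11.095269*r^5 + 227.8482*r^4 - 26.076365*r^3 + 267.6222*r^2 - 15.307029*r + 104.487111)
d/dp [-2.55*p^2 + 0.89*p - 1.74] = 0.89 - 5.1*p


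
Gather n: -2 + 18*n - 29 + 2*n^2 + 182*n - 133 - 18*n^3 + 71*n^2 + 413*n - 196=-18*n^3 + 73*n^2 + 613*n - 360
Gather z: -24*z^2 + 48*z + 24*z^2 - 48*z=0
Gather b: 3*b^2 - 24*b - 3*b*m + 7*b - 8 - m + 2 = 3*b^2 + b*(-3*m - 17) - m - 6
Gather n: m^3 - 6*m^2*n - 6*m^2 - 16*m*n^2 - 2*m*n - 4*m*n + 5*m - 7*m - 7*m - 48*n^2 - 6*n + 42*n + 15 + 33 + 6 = m^3 - 6*m^2 - 9*m + n^2*(-16*m - 48) + n*(-6*m^2 - 6*m + 36) + 54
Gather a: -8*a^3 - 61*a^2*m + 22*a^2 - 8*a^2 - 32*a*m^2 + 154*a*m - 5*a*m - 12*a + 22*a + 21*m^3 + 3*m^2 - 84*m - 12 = -8*a^3 + a^2*(14 - 61*m) + a*(-32*m^2 + 149*m + 10) + 21*m^3 + 3*m^2 - 84*m - 12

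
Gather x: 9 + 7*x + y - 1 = 7*x + y + 8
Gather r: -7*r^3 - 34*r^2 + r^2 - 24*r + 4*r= -7*r^3 - 33*r^2 - 20*r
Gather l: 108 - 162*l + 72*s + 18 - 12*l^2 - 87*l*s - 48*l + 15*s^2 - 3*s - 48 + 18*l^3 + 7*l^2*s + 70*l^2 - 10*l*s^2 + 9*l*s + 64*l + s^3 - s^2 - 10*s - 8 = 18*l^3 + l^2*(7*s + 58) + l*(-10*s^2 - 78*s - 146) + s^3 + 14*s^2 + 59*s + 70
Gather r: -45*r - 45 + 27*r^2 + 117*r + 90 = 27*r^2 + 72*r + 45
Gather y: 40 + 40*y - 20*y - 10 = 20*y + 30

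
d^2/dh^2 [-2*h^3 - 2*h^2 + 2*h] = -12*h - 4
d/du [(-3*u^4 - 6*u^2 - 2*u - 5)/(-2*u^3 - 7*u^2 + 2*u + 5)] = 2*u*(3*u^5 + 21*u^4 - 15*u^3 - 34*u^2 - 28*u - 65)/(4*u^6 + 28*u^5 + 41*u^4 - 48*u^3 - 66*u^2 + 20*u + 25)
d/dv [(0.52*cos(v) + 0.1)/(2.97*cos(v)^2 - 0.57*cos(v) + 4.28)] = (1.5444*cos(v)^2 + 0.594*cos(v) - 2.2826)*sin(v)/(8.8209*cos(v)^4 - 3.3858*cos(v)^3 + 25.7481*cos(v)^2 - 4.8792*cos(v) + 18.3184)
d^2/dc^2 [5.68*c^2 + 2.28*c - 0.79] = 11.3600000000000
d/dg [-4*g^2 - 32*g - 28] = -8*g - 32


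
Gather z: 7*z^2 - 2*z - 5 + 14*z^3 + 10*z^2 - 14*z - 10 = 14*z^3 + 17*z^2 - 16*z - 15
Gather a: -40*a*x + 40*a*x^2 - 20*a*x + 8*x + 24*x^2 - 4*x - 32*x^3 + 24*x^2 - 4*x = a*(40*x^2 - 60*x) - 32*x^3 + 48*x^2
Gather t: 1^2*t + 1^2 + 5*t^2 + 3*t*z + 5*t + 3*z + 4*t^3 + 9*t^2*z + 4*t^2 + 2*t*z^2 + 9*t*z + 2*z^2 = 4*t^3 + t^2*(9*z + 9) + t*(2*z^2 + 12*z + 6) + 2*z^2 + 3*z + 1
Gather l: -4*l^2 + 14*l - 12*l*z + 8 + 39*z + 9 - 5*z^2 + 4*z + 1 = -4*l^2 + l*(14 - 12*z) - 5*z^2 + 43*z + 18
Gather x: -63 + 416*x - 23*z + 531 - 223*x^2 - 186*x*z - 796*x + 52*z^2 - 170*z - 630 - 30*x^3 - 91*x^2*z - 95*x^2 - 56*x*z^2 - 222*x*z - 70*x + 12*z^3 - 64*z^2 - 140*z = -30*x^3 + x^2*(-91*z - 318) + x*(-56*z^2 - 408*z - 450) + 12*z^3 - 12*z^2 - 333*z - 162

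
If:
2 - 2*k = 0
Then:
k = 1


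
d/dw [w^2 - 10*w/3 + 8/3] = 2*w - 10/3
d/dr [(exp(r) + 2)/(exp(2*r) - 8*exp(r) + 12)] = (-2*(exp(r) - 4)*(exp(r) + 2) + exp(2*r) - 8*exp(r) + 12)*exp(r)/(exp(2*r) - 8*exp(r) + 12)^2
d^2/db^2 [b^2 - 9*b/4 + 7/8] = 2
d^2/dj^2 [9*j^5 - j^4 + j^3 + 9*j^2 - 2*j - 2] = 180*j^3 - 12*j^2 + 6*j + 18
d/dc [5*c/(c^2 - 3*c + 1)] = 5*(1 - c^2)/(c^4 - 6*c^3 + 11*c^2 - 6*c + 1)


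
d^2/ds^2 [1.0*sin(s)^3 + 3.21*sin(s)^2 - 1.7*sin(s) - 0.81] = 0.95*sin(s) + 2.25*sin(3*s) + 6.42*cos(2*s)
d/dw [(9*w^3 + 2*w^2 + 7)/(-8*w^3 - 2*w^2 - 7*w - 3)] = (-2*w^4 - 126*w^3 + 73*w^2 + 16*w + 49)/(64*w^6 + 32*w^5 + 116*w^4 + 76*w^3 + 61*w^2 + 42*w + 9)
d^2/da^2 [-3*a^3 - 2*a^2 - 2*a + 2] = -18*a - 4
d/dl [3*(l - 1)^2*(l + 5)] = 9*(l - 1)*(l + 3)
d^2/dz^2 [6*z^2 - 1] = 12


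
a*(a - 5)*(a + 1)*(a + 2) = a^4 - 2*a^3 - 13*a^2 - 10*a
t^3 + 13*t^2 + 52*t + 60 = (t + 2)*(t + 5)*(t + 6)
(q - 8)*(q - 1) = q^2 - 9*q + 8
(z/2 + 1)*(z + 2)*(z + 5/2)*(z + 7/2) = z^4/2 + 5*z^3 + 147*z^2/8 + 59*z/2 + 35/2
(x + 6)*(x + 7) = x^2 + 13*x + 42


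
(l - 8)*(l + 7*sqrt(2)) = l^2 - 8*l + 7*sqrt(2)*l - 56*sqrt(2)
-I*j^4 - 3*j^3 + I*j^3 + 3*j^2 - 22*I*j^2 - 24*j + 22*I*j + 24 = (j - 6*I)*(j - I)*(j + 4*I)*(-I*j + I)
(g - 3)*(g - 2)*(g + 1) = g^3 - 4*g^2 + g + 6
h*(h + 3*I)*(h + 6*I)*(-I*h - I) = -I*h^4 + 9*h^3 - I*h^3 + 9*h^2 + 18*I*h^2 + 18*I*h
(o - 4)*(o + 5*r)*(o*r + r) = o^3*r + 5*o^2*r^2 - 3*o^2*r - 15*o*r^2 - 4*o*r - 20*r^2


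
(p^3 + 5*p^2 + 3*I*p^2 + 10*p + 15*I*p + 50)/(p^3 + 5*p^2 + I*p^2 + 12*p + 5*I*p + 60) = (p^2 + 3*I*p + 10)/(p^2 + I*p + 12)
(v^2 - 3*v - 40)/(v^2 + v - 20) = (v - 8)/(v - 4)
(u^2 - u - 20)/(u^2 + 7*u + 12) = (u - 5)/(u + 3)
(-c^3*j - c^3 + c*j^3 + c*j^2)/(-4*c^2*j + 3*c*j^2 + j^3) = c*(c*j + c + j^2 + j)/(j*(4*c + j))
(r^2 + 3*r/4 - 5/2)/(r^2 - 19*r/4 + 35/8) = 2*(r + 2)/(2*r - 7)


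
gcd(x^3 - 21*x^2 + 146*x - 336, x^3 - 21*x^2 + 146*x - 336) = x^3 - 21*x^2 + 146*x - 336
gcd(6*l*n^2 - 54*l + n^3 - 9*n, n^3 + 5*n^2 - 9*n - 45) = n^2 - 9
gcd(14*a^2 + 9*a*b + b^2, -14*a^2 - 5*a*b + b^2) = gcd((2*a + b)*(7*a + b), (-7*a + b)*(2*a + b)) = 2*a + b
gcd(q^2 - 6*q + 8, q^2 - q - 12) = q - 4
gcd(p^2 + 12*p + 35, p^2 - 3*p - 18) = 1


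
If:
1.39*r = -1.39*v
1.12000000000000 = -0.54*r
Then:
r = -2.07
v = 2.07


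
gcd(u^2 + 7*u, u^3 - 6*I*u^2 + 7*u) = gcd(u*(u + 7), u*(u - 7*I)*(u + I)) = u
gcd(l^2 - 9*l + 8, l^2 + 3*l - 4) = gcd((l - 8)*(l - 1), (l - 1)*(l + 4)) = l - 1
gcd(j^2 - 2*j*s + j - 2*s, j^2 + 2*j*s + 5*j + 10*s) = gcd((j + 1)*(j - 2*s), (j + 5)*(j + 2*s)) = 1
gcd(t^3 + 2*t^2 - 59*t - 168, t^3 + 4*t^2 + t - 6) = t + 3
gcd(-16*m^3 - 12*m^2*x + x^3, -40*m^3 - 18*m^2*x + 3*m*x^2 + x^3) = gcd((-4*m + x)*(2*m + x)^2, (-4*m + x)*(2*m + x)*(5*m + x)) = -8*m^2 - 2*m*x + x^2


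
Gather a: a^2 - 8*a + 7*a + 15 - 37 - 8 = a^2 - a - 30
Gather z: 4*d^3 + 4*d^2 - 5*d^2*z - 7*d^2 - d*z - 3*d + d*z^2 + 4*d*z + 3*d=4*d^3 - 3*d^2 + d*z^2 + z*(-5*d^2 + 3*d)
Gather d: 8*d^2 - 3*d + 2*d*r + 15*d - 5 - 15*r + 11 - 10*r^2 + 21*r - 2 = 8*d^2 + d*(2*r + 12) - 10*r^2 + 6*r + 4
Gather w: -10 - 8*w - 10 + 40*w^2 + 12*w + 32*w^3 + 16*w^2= 32*w^3 + 56*w^2 + 4*w - 20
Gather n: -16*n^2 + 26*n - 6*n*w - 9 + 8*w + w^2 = -16*n^2 + n*(26 - 6*w) + w^2 + 8*w - 9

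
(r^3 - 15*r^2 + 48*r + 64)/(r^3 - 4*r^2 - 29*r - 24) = (r - 8)/(r + 3)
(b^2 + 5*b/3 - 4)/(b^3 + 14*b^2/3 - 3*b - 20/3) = (b + 3)/(b^2 + 6*b + 5)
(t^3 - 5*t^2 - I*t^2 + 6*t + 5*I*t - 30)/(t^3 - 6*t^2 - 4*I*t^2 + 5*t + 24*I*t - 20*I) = (t^2 - I*t + 6)/(t^2 - t*(1 + 4*I) + 4*I)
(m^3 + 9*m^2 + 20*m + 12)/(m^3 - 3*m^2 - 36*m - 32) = (m^2 + 8*m + 12)/(m^2 - 4*m - 32)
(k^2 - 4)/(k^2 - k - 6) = (k - 2)/(k - 3)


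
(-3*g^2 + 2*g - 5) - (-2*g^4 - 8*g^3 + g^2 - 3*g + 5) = 2*g^4 + 8*g^3 - 4*g^2 + 5*g - 10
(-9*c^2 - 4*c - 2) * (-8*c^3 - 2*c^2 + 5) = 72*c^5 + 50*c^4 + 24*c^3 - 41*c^2 - 20*c - 10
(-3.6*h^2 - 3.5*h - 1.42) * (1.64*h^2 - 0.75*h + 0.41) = -5.904*h^4 - 3.04*h^3 - 1.1798*h^2 - 0.37*h - 0.5822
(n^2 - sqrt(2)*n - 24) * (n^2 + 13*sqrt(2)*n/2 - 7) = n^4 + 11*sqrt(2)*n^3/2 - 44*n^2 - 149*sqrt(2)*n + 168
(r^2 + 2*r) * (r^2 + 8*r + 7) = r^4 + 10*r^3 + 23*r^2 + 14*r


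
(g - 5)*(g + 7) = g^2 + 2*g - 35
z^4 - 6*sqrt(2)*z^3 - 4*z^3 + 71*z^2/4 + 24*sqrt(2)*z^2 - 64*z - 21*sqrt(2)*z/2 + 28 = (z - 7/2)*(z - 1/2)*(z - 4*sqrt(2))*(z - 2*sqrt(2))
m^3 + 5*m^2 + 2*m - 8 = (m - 1)*(m + 2)*(m + 4)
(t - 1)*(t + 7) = t^2 + 6*t - 7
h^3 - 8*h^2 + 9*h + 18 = (h - 6)*(h - 3)*(h + 1)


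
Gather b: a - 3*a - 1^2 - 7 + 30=22 - 2*a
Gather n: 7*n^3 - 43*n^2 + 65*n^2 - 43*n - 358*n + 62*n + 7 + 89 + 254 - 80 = 7*n^3 + 22*n^2 - 339*n + 270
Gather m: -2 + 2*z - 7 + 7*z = 9*z - 9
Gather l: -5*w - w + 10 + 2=12 - 6*w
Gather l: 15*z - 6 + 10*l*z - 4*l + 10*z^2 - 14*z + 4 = l*(10*z - 4) + 10*z^2 + z - 2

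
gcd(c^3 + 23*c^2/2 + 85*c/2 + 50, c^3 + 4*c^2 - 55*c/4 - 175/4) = c^2 + 15*c/2 + 25/2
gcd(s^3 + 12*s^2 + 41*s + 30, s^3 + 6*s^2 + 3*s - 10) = s + 5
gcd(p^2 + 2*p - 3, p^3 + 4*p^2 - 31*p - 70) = 1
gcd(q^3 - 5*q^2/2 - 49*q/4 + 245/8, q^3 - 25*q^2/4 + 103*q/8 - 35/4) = q - 5/2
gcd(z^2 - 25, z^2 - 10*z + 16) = 1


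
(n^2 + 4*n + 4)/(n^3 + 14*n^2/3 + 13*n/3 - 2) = 3*(n + 2)/(3*n^2 + 8*n - 3)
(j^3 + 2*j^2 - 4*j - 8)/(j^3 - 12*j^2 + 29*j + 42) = (j^3 + 2*j^2 - 4*j - 8)/(j^3 - 12*j^2 + 29*j + 42)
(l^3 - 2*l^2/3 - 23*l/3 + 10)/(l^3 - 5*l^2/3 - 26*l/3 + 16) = (3*l - 5)/(3*l - 8)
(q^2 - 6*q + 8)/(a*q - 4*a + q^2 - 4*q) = (q - 2)/(a + q)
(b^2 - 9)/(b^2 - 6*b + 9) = (b + 3)/(b - 3)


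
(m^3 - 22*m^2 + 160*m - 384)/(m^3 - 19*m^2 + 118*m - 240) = (m - 8)/(m - 5)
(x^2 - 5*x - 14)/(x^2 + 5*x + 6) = (x - 7)/(x + 3)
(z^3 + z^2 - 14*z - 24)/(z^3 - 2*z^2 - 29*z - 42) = (z - 4)/(z - 7)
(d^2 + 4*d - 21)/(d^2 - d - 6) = (d + 7)/(d + 2)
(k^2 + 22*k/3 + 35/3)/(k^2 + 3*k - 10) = (k + 7/3)/(k - 2)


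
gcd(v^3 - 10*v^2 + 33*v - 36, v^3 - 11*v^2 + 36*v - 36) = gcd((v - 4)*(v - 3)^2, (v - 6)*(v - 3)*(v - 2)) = v - 3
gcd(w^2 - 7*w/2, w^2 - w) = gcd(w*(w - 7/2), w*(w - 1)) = w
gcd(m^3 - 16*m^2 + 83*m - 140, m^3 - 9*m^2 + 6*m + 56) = m^2 - 11*m + 28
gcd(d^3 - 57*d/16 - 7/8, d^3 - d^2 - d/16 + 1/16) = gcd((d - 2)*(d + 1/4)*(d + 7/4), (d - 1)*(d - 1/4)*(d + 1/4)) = d + 1/4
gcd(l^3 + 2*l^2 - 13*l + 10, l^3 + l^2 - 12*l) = 1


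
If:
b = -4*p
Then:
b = -4*p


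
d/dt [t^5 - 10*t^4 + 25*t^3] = 5*t^2*(t^2 - 8*t + 15)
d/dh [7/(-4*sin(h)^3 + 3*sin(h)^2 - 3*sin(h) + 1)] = 21*(4*sin(h)^2 - 2*sin(h) + 1)*cos(h)/(4*sin(h)^3 - 3*sin(h)^2 + 3*sin(h) - 1)^2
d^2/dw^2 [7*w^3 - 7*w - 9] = 42*w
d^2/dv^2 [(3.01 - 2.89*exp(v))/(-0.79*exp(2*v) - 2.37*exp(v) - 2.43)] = (1.803649*exp(4*v) - 12.925111*exp(3*v) - 50.194467*exp(2*v) - 10.43748*exp(v) + 34.400052)*exp(v)/(0.493039*exp(6*v) + 4.437351*exp(5*v) + 17.861742*exp(4*v) + 40.610187*exp(3*v) + 54.941814*exp(2*v) + 41.983839*exp(v) + 14.348907)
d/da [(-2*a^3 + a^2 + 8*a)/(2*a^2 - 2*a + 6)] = (-a^4 + 2*a^3 - 27*a^2/2 + 3*a + 12)/(a^4 - 2*a^3 + 7*a^2 - 6*a + 9)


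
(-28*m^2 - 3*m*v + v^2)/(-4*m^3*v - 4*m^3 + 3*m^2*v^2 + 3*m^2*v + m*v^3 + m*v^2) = (-7*m + v)/(m*(-m*v - m + v^2 + v))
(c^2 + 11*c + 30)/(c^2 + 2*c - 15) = (c + 6)/(c - 3)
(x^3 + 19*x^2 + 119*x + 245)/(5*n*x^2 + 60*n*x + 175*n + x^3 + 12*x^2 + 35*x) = (x + 7)/(5*n + x)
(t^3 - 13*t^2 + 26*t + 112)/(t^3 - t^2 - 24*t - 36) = (t^2 - 15*t + 56)/(t^2 - 3*t - 18)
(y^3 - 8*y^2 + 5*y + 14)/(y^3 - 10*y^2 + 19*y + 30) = (y^2 - 9*y + 14)/(y^2 - 11*y + 30)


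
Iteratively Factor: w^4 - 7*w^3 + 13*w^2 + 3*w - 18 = (w - 3)*(w^3 - 4*w^2 + w + 6) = (w - 3)*(w - 2)*(w^2 - 2*w - 3) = (w - 3)^2*(w - 2)*(w + 1)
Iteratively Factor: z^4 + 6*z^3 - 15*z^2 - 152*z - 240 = (z - 5)*(z^3 + 11*z^2 + 40*z + 48) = (z - 5)*(z + 4)*(z^2 + 7*z + 12) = (z - 5)*(z + 4)^2*(z + 3)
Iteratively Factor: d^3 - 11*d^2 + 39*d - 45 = (d - 3)*(d^2 - 8*d + 15) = (d - 5)*(d - 3)*(d - 3)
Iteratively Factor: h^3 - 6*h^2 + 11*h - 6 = (h - 3)*(h^2 - 3*h + 2) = (h - 3)*(h - 1)*(h - 2)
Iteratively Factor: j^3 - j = (j + 1)*(j^2 - j) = j*(j + 1)*(j - 1)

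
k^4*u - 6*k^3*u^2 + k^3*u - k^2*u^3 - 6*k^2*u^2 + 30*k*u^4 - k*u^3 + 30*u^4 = (k - 5*u)*(k - 3*u)*(k + 2*u)*(k*u + u)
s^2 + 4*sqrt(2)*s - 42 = (s - 3*sqrt(2))*(s + 7*sqrt(2))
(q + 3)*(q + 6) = q^2 + 9*q + 18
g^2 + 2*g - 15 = (g - 3)*(g + 5)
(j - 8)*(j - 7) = j^2 - 15*j + 56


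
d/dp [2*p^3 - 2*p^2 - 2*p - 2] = 6*p^2 - 4*p - 2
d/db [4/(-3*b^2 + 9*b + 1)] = 12*(2*b - 3)/(-3*b^2 + 9*b + 1)^2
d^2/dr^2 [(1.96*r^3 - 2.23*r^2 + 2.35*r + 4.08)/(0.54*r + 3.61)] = (1.143072*r^3 + 22.924944*r^2 + 153.257496*r - 64.90589)/(0.157464*r^3 + 3.158028*r^2 + 21.112002*r + 47.045881)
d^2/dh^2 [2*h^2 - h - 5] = 4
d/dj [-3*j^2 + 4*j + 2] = 4 - 6*j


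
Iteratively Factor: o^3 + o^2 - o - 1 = (o + 1)*(o^2 - 1) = (o - 1)*(o + 1)*(o + 1)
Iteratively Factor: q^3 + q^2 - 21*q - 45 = (q + 3)*(q^2 - 2*q - 15) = (q - 5)*(q + 3)*(q + 3)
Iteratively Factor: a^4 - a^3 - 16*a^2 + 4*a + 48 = (a + 2)*(a^3 - 3*a^2 - 10*a + 24) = (a + 2)*(a + 3)*(a^2 - 6*a + 8) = (a - 2)*(a + 2)*(a + 3)*(a - 4)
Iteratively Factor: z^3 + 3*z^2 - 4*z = (z)*(z^2 + 3*z - 4) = z*(z + 4)*(z - 1)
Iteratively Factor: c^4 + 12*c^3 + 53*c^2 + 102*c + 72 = (c + 3)*(c^3 + 9*c^2 + 26*c + 24) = (c + 3)^2*(c^2 + 6*c + 8) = (c + 2)*(c + 3)^2*(c + 4)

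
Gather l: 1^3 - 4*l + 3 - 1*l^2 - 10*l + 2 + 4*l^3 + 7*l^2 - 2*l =4*l^3 + 6*l^2 - 16*l + 6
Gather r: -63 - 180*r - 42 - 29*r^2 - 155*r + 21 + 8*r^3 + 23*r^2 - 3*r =8*r^3 - 6*r^2 - 338*r - 84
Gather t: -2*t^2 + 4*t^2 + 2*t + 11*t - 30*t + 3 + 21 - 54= 2*t^2 - 17*t - 30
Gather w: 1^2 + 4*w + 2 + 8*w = 12*w + 3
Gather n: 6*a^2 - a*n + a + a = 6*a^2 - a*n + 2*a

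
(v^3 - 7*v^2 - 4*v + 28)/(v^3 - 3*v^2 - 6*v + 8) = (v^2 - 9*v + 14)/(v^2 - 5*v + 4)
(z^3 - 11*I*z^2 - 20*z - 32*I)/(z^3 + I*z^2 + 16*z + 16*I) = (z - 8*I)/(z + 4*I)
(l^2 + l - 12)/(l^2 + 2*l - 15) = (l + 4)/(l + 5)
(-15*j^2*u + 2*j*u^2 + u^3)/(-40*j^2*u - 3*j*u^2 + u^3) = (-3*j + u)/(-8*j + u)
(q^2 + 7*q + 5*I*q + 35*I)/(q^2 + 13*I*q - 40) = (q + 7)/(q + 8*I)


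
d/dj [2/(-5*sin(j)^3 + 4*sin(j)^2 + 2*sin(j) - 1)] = 2*(15*sin(j)^2 - 8*sin(j) - 2)*cos(j)/((sin(j) - 1)^2*(5*sin(j)^2 + sin(j) - 1)^2)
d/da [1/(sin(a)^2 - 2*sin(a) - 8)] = 2*(1 - sin(a))*cos(a)/((sin(a) - 4)^2*(sin(a) + 2)^2)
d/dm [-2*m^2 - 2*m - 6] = -4*m - 2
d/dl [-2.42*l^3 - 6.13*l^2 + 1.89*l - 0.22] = -7.26*l^2 - 12.26*l + 1.89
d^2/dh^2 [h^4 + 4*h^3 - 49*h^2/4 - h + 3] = 12*h^2 + 24*h - 49/2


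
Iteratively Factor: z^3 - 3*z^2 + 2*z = (z)*(z^2 - 3*z + 2) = z*(z - 1)*(z - 2)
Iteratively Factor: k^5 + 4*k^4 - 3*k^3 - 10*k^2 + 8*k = (k + 2)*(k^4 + 2*k^3 - 7*k^2 + 4*k) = (k - 1)*(k + 2)*(k^3 + 3*k^2 - 4*k) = k*(k - 1)*(k + 2)*(k^2 + 3*k - 4) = k*(k - 1)^2*(k + 2)*(k + 4)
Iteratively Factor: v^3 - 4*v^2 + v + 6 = (v - 3)*(v^2 - v - 2) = (v - 3)*(v + 1)*(v - 2)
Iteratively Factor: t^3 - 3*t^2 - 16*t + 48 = (t - 4)*(t^2 + t - 12) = (t - 4)*(t - 3)*(t + 4)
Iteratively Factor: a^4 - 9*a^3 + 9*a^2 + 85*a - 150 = (a - 5)*(a^3 - 4*a^2 - 11*a + 30) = (a - 5)*(a + 3)*(a^2 - 7*a + 10) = (a - 5)*(a - 2)*(a + 3)*(a - 5)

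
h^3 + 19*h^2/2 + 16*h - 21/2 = (h - 1/2)*(h + 3)*(h + 7)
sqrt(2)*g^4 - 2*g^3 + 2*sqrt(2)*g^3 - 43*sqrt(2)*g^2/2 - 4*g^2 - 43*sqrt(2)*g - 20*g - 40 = (g + 2)*(g - 4*sqrt(2))*(g + 5*sqrt(2)/2)*(sqrt(2)*g + 1)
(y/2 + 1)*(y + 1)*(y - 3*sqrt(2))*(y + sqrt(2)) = y^4/2 - sqrt(2)*y^3 + 3*y^3/2 - 3*sqrt(2)*y^2 - 2*y^2 - 9*y - 2*sqrt(2)*y - 6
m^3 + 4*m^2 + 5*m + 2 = (m + 1)^2*(m + 2)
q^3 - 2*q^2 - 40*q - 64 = (q - 8)*(q + 2)*(q + 4)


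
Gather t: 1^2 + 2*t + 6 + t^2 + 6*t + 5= t^2 + 8*t + 12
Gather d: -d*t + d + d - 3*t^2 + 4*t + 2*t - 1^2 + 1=d*(2 - t) - 3*t^2 + 6*t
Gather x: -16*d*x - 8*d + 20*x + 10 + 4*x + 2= -8*d + x*(24 - 16*d) + 12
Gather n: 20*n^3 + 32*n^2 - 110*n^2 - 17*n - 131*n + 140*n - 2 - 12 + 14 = 20*n^3 - 78*n^2 - 8*n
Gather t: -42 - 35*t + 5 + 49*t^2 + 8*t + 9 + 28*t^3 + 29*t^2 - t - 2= 28*t^3 + 78*t^2 - 28*t - 30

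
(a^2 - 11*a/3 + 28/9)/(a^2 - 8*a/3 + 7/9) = (3*a - 4)/(3*a - 1)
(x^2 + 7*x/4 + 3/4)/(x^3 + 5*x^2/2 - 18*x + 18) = (4*x^2 + 7*x + 3)/(2*(2*x^3 + 5*x^2 - 36*x + 36))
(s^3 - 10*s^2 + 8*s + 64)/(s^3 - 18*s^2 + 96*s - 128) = (s^2 - 2*s - 8)/(s^2 - 10*s + 16)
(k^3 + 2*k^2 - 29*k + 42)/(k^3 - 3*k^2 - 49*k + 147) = (k - 2)/(k - 7)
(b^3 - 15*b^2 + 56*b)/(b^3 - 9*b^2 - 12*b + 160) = b*(b - 7)/(b^2 - b - 20)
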